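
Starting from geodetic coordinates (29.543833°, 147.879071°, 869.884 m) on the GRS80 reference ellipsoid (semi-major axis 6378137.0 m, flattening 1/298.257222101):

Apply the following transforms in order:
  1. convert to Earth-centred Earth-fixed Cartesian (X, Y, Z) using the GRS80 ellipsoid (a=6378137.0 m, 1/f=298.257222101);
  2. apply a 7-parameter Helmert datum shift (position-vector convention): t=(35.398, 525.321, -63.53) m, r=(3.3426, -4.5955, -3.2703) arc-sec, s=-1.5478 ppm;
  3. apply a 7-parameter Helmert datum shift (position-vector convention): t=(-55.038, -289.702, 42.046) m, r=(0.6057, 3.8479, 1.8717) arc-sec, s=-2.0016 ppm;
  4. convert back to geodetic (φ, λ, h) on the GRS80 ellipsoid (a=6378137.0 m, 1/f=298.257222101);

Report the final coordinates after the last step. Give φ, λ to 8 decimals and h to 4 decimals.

start: φ=29.543833°, λ=147.879071°, h=869.884 m
→ ECEF (a=6378137.000, f=1/298.257222101): X=-4703939.7168, Y=2953170.7653, Z=3126911.4957
→ Helmert 7p (PV): X=-4703919.8823, Y=2953715.4229, Z=3126786.1813
→ Helmert 7p (PV): X=-4703933.9771, Y=2953367.9424, Z=3126918.3945
→ geod (Bowring, a=6378137.000): φ=29.54344244°, λ=147.87731685°, h=960.2681 m

φ=29.54344244°, λ=147.87731685°, h=960.2681 m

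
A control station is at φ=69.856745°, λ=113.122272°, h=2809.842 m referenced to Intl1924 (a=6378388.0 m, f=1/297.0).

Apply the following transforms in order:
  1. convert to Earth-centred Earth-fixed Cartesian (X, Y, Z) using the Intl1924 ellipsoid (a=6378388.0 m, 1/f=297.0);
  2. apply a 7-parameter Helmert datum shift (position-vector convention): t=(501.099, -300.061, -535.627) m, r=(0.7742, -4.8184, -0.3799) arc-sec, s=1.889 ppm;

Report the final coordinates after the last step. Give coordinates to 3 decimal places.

start: φ=69.856745°, λ=113.122272°, h=2809.842 m
→ ECEF (a=6378388.000, f=1/297.0): X=-865507.0827, Y=2026969.2588, Z=5968332.8294
→ Helmert 7p (PV): X=-865143.3074, Y=2026652.2191, Z=5967795.8662

X=-865143.307 m, Y=2026652.219 m, Z=5967795.866 m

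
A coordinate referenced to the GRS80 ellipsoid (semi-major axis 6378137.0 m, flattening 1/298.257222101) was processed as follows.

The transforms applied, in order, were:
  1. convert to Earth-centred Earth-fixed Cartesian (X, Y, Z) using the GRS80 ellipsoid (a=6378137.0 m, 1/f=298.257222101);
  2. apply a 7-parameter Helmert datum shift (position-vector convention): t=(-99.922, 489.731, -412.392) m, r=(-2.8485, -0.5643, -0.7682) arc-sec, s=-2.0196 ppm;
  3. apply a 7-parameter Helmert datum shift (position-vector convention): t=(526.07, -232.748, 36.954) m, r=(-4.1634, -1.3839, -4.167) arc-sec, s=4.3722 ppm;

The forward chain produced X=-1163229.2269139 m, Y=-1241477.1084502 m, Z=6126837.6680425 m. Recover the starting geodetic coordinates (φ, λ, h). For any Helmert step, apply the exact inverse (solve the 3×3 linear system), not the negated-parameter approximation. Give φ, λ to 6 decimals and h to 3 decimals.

φ=74.575867°, λ=-133.133250°, h=854.225 m

start: X=-1163229.2269, Y=-1241477.1085, Z=6126837.6680 m
→ Helmert⁻¹: X=-1163684.0236, Y=-1241386.1094, Z=6126756.6771
→ Helmert⁻¹: X=-1163565.0633, Y=-1241967.2977, Z=6127167.4753
→ geod (Bowring, a=6378137.000): φ=74.57586700°, λ=-133.13325000°, h=854.2250 m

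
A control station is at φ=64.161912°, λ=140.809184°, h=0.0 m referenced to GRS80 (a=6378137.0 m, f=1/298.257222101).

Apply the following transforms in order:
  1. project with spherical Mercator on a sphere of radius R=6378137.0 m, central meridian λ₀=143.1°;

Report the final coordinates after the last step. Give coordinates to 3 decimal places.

start: φ=64.161912°, λ=140.809184°, h=0.000 m
→ merc (R=6378137.0, λ₀=143.1°): E=-255012.4706, N=9390999.5593

E=-255012.471 m, N=9390999.559 m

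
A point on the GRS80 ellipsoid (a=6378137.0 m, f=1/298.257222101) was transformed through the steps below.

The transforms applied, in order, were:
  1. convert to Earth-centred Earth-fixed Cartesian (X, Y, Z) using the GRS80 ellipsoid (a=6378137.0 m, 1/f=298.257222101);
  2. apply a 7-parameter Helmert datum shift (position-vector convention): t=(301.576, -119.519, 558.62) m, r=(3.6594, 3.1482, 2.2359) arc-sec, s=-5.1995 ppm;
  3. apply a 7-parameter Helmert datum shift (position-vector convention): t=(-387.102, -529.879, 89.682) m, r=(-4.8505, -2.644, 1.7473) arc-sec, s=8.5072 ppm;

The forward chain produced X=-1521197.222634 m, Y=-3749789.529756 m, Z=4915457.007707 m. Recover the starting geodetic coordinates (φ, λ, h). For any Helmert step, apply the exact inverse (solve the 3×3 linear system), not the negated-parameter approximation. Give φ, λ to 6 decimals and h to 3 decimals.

φ=50.726474°, λ=-112.084630°, h=553.062 m

start: X=-1521197.2226, Y=-3749789.5298, Z=4915457.0077 m
→ Helmert⁻¹: X=-1520765.9380, Y=-3749330.4593, Z=4915256.8351
→ Helmert⁻¹: X=-1521191.0768, Y=-3749126.7506, Z=4914767.0657
→ geod (Bowring, a=6378137.000): φ=50.72647400°, λ=-112.08463000°, h=553.0620 m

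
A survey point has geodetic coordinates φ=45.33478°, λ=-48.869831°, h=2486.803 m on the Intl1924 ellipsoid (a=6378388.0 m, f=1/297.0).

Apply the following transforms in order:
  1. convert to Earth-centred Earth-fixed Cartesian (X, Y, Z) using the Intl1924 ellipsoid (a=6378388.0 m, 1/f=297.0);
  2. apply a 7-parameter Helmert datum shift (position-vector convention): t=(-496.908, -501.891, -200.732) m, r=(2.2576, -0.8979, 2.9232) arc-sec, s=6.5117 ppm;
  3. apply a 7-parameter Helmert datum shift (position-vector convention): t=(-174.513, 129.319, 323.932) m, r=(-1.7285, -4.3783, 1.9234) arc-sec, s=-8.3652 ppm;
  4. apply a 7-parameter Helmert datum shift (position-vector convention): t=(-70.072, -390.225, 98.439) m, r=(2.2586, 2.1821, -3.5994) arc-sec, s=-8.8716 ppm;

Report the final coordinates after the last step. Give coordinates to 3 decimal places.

start: φ=45.334780°, λ=-48.869831°, h=2486.803 m
→ ECEF (a=6378388.000, f=1/297.0): X=2955476.4350, Y=-3384327.2848, Z=4515430.0201
→ Helmert 7p (PV): X=2955027.0790, Y=-3384858.7505, Z=4515234.5147
→ Helmert 7p (PV): X=2954763.5676, Y=-3384635.7240, Z=4515611.7654
→ Helmert 7p (PV): X=2954655.9902, Y=-3385096.9286, Z=4515601.8238

X=2954655.990 m, Y=-3385096.929 m, Z=4515601.824 m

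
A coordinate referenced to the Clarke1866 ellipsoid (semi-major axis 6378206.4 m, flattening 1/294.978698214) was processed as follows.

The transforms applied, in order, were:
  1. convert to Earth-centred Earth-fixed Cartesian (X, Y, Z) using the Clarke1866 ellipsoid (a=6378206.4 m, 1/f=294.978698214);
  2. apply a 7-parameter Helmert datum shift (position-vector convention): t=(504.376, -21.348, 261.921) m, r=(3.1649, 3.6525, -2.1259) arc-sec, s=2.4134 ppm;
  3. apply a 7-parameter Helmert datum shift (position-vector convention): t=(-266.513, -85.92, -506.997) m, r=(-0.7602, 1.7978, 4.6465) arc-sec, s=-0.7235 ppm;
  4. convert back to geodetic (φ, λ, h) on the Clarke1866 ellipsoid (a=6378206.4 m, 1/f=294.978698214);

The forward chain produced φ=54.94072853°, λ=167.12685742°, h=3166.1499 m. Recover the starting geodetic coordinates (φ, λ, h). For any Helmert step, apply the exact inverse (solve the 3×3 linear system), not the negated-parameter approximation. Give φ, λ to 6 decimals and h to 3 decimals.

φ=54.938492°, λ=167.124909°, h=3502.352 m

start: φ=54.940729°, λ=167.126857°, h=3166.150 m
→ ECEF (a=6378206.400, f=1/294.978698214): X=-3581605.0581, Y=818530.3082, Z=5199985.5908
→ Helmert⁻¹: X=-3581368.0211, Y=818678.3308, Z=5200468.1525
→ Helmert⁻¹: X=-3581964.2739, Y=818740.5749, Z=5200117.6899
→ geod (Bowring, a=6378206.400): φ=54.93849200°, λ=167.12490900°, h=3502.3520 m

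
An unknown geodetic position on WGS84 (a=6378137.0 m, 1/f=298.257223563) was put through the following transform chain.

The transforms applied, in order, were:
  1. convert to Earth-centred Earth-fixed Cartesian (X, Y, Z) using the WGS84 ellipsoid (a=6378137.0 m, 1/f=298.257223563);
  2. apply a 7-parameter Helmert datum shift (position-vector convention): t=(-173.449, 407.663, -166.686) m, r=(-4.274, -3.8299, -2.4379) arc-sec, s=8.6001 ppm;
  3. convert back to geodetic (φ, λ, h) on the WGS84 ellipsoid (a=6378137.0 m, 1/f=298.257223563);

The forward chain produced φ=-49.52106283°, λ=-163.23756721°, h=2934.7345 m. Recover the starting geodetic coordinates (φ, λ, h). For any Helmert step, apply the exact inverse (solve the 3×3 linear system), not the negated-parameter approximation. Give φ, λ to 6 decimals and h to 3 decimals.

start: φ=-49.521063°, λ=-163.237567°, h=2934.734 m
→ ECEF (a=6378137.000, f=1/298.257223563): X=-3974075.6161, Y=-1197001.5226, Z=-4830610.1896
→ Helmert⁻¹: X=-3973943.5291, Y=-1197345.7675, Z=-4830352.9841
→ geod (Bowring, a=6378137.000): φ=-49.51974800°, λ=-163.23249100°, h=2721.4520 m

φ=-49.519748°, λ=-163.232491°, h=2721.452 m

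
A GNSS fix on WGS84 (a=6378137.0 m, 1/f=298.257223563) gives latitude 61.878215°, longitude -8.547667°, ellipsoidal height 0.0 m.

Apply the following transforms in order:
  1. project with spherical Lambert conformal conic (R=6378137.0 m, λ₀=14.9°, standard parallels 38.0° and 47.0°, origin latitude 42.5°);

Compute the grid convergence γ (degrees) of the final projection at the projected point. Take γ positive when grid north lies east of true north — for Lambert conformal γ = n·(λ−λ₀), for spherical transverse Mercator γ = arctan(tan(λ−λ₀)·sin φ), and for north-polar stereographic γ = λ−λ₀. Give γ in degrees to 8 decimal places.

-15.85736141

start: φ=61.878215°, λ=-8.547667°, h=0.000 m
→ into lcc (λ₀=14.9°): φ=61.87821500°, λ−λ₀=-23.44766700°
convergence γ = -15.85736141°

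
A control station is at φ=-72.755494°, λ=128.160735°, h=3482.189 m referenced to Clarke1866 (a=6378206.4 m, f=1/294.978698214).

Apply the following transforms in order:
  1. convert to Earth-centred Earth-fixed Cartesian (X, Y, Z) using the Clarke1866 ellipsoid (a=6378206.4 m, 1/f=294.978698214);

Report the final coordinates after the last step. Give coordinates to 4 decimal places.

start: φ=-72.755494°, λ=128.160735°, h=3482.189 m
→ ECEF (a=6378206.400, f=1/294.978698214): X=-1172540.9170, Y=1492136.7176, Z=-6072353.5859

X=-1172540.9170 m, Y=1492136.7176 m, Z=-6072353.5859 m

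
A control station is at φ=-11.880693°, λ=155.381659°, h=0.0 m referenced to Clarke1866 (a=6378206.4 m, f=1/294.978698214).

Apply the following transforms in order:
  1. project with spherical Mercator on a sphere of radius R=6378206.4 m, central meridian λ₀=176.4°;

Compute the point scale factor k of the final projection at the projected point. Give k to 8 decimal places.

start: φ=-11.880693°, λ=155.381659°, h=0.000 m
→ into merc (λ₀=176.4°): φ=-11.88069300°, λ−λ₀=-21.01834100°
scale k = 1.02189052

1.02189052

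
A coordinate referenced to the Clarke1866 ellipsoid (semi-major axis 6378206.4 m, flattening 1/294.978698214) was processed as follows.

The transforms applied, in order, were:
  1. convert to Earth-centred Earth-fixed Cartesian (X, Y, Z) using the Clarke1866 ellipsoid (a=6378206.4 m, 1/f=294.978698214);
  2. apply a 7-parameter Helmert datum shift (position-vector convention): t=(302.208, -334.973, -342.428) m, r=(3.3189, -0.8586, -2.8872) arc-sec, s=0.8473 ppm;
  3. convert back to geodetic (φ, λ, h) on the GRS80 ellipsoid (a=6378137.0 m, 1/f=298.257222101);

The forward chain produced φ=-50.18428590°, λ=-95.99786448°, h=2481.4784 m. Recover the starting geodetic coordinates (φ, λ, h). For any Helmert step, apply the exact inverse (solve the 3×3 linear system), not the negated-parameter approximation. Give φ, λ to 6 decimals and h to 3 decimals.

start: φ=-50.184286°, λ=-95.997864°, h=2481.478 m
→ ECEF (a=6378137.000, f=1/298.257222101): X=-427759.4852, Y=-4071319.3484, Z=-4877845.8429
→ Helmert⁻¹: X=-428024.6484, Y=-4071065.3976, Z=-4877431.9951
→ geod (Bowring, a=6378206.400): φ=-50.18556100°, λ=-96.00192700°, h=2090.4010 m

φ=-50.185561°, λ=-96.001927°, h=2090.401 m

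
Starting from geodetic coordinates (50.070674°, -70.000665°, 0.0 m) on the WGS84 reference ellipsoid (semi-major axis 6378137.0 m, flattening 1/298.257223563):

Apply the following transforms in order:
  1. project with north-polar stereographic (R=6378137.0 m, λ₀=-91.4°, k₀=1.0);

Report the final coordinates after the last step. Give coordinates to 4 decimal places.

start: φ=50.070674°, λ=-70.000665°, h=0.000 m
→ stereo (R=6378137.0, λ₀=-91.4°): E=1690787.6337, N=-4314528.9355

E=1690787.6337 m, N=-4314528.9355 m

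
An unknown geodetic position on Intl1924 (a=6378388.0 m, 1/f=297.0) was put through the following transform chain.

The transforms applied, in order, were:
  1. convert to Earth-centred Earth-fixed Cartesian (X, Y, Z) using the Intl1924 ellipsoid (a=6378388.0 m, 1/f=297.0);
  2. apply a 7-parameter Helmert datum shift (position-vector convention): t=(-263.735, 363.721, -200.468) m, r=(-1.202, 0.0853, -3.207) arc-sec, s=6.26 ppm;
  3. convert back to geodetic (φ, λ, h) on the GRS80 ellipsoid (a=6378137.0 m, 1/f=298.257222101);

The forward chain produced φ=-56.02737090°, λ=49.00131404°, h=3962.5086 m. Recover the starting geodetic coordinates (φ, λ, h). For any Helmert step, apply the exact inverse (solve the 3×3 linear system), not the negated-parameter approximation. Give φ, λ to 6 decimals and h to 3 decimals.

φ=-56.027616°, λ=48.995486°, h=3511.384 m

start: φ=-56.027371°, λ=49.001314°, h=3962.509 m
→ ECEF (a=6378137.000, f=1/298.257222101): X=2345040.6717, Y=2697785.6599, Z=-5269431.9178
→ Helmert⁻¹: X=2345249.9640, Y=2697472.2229, Z=-5269181.7754
→ geod (Bowring, a=6378388.000): φ=-56.02761600°, λ=48.99548600°, h=3511.3840 m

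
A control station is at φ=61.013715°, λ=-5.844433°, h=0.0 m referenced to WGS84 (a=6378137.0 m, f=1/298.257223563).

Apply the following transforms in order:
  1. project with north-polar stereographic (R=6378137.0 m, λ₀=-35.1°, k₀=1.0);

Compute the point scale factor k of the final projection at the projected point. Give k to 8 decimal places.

start: φ=61.013715°, λ=-5.844433°, h=0.000 m
→ into stereo (λ₀=-35.1°): φ=61.01371500°, λ−λ₀=29.25556700°
scale k = 1.06681703

1.06681703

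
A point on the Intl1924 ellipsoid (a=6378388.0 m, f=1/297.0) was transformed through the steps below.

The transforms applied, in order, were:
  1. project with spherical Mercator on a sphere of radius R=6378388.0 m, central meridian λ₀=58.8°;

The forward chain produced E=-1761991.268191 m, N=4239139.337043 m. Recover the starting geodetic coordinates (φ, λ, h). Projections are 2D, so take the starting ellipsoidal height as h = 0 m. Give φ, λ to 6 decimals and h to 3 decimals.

start: E=-1761991.2682, N=4239139.3370 m
→ merc⁻¹: φ=35.55069500°, λ=42.97238600°

φ=35.550695°, λ=42.972386°, h=0.000 m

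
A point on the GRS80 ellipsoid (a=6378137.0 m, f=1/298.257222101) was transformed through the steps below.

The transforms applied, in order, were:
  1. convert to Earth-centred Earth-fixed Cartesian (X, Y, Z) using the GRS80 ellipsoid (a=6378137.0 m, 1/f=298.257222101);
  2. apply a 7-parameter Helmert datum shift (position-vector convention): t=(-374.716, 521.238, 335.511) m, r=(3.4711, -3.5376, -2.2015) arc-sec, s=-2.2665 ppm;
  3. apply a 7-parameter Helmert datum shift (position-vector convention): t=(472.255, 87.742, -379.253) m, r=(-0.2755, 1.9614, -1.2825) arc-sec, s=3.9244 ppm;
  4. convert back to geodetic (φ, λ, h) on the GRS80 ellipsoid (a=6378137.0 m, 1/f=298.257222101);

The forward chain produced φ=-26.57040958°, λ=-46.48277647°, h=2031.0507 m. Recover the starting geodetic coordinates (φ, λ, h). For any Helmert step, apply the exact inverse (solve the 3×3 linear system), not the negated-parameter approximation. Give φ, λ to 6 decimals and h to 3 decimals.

start: φ=-26.570410°, λ=-46.482776°, h=2031.051 m
→ ECEF (a=6378137.000, f=1/298.257222101): X=3931854.8869, Y=-4140816.8871, Z=-2836632.7088
→ Helmert⁻¹: X=3931419.9203, Y=-4140860.1458, Z=-2836210.4716
→ Helmert⁻¹: X=3931799.1006, Y=-4141396.5400, Z=-2836550.1521
→ geod (Bowring, a=6378137.000): φ=-26.56820200°, λ=-46.48718700°, h=2335.7380 m

φ=-26.568202°, λ=-46.487187°, h=2335.738 m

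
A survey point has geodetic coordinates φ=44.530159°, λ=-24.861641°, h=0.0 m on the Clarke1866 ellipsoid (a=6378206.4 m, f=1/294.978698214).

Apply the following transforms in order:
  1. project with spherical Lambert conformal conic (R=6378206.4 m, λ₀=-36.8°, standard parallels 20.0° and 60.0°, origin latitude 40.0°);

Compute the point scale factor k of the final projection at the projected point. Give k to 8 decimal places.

start: φ=44.530159°, λ=-24.861641°, h=0.000 m
→ into lcc (λ₀=-36.8°): φ=44.53015900°, λ−λ₀=11.93835900°
scale k = 0.94081150

0.94081150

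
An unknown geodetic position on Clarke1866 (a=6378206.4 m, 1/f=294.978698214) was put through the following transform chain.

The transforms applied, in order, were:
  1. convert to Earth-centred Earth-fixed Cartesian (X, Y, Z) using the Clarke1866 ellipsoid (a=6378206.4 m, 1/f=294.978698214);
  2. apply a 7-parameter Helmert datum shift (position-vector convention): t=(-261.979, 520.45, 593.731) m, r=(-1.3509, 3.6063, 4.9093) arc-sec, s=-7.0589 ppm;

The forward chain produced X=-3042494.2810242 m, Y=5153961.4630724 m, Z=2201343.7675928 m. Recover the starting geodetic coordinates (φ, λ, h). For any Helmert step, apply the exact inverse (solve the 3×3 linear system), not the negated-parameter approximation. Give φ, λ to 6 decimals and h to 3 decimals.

φ=20.317047°, λ=120.553664°, h=665.665 m

start: X=-3042494.2810, Y=5153961.4631, Z=2201343.7676 m
→ Helmert⁻¹: X=-3042169.5954, Y=5153535.3841, Z=2200746.1351
→ geod (Bowring, a=6378206.400): φ=20.31704700°, λ=120.55366400°, h=665.6650 m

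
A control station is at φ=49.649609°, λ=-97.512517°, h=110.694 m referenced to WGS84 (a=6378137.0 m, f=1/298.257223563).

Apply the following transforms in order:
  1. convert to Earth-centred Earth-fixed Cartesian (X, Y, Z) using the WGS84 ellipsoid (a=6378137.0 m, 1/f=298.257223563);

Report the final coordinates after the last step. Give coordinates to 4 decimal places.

X=-540976.1949 m, Y=-4102196.8286 m, Z=4837731.2405 m

start: φ=49.649609°, λ=-97.512517°, h=110.694 m
→ ECEF (a=6378137.000, f=1/298.257223563): X=-540976.1949, Y=-4102196.8286, Z=4837731.2405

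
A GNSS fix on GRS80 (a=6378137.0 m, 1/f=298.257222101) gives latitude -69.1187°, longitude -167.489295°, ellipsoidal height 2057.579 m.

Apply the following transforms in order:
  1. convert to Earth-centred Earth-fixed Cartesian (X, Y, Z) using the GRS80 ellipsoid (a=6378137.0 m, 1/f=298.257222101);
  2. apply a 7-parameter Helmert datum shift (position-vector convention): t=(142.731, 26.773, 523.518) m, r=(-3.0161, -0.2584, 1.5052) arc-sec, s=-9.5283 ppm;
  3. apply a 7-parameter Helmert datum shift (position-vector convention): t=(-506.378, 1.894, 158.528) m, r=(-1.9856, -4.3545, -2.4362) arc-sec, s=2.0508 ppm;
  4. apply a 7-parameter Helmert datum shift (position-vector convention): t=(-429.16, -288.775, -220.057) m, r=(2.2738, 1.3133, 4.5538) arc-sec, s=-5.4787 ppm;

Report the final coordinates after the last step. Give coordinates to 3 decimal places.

start: φ=-69.118700°, λ=-167.489295°, h=2057.579 m
→ ECEF (a=6378137.000, f=1/298.257222101): X=-2226628.3755, Y=-494068.1089, Z=-5938627.6912
→ Helmert 7p (PV): X=-2226453.3835, Y=-494139.7133, Z=-5938043.1532
→ Helmert 7p (PV): X=-2226844.8043, Y=-494169.6984, Z=-5937939.0493
→ Helmert 7p (PV): X=-2227288.6612, Y=-494439.4711, Z=-5938117.8433

X=-2227288.661 m, Y=-494439.471 m, Z=-5938117.843 m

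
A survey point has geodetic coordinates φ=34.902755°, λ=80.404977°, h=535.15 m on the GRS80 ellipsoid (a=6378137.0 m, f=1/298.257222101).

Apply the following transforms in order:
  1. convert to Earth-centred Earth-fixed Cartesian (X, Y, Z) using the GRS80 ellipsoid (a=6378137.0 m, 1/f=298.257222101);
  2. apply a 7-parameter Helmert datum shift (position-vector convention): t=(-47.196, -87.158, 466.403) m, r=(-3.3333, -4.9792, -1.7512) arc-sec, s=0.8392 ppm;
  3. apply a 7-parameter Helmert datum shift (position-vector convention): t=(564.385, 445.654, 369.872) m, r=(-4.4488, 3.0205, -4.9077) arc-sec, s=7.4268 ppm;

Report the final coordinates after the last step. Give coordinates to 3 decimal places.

X=873583.725 m, Y=5164292.545 m, Z=3630010.331 m

start: φ=34.902755°, λ=80.404977°, h=535.150 m
→ ECEF (a=6378137.000, f=1/298.257222101): X=872927.0756, Y=5163782.6050, Z=3629330.5850
→ Helmert 7p (PV): X=872836.8414, Y=5163751.0204, Z=3629737.6578
→ Helmert 7p (PV): X=873583.7254, Y=5164292.5450, Z=3630010.3307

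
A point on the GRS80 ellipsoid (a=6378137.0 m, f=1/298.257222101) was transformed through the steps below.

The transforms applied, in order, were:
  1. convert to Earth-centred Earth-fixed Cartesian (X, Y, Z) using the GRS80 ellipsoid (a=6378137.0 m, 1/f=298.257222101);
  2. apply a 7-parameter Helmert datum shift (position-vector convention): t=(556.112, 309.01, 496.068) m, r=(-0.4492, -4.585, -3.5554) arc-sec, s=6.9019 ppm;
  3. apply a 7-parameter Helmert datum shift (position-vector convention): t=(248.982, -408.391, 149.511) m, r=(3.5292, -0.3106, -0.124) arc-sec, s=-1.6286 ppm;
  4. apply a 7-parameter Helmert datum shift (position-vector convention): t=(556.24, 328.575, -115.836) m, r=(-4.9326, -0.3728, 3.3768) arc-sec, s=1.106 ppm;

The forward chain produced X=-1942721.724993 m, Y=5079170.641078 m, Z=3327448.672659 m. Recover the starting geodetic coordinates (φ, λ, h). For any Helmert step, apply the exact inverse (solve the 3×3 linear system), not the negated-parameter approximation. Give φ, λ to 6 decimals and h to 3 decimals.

φ=31.629018°, λ=110.944871°, h=2892.740 m

start: X=-1942721.7250, Y=5079170.6411, Z=3327448.6727 m
→ Helmert⁻¹: X=-1943186.6555, Y=5078788.6831, Z=3327685.7942
→ Helmert⁻¹: X=-1943436.8455, Y=5079261.1108, Z=3327457.7225
→ Helmert⁻¹: X=-1943993.1305, Y=5078876.2924, Z=3326992.9655
→ geod (Bowring, a=6378137.000): φ=31.62901800°, λ=110.94487100°, h=2892.7400 m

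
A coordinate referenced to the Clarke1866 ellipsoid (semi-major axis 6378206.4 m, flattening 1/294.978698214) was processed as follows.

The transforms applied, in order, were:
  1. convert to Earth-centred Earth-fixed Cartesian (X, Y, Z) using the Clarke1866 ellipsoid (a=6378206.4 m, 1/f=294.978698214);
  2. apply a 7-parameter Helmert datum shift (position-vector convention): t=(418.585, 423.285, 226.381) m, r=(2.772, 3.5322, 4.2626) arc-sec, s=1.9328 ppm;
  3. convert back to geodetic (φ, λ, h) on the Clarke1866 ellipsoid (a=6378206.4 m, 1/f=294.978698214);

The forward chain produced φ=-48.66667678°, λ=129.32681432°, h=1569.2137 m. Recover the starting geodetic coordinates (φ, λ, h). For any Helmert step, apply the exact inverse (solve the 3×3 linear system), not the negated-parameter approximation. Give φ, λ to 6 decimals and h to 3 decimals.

start: φ=-48.666677°, λ=129.326814°, h=1569.214 m
→ ECEF (a=6378206.400, f=1/294.978698214): X=-2675352.4943, Y=3265522.7928, Z=-4767132.8222
→ Helmert⁻¹: X=-2675616.7920, Y=3265084.4206, Z=-4767439.6873
→ geod (Bowring, a=6378206.400): φ=-48.66965700°, λ=129.33336000°, h=1686.3260 m

φ=-48.669657°, λ=129.333360°, h=1686.326 m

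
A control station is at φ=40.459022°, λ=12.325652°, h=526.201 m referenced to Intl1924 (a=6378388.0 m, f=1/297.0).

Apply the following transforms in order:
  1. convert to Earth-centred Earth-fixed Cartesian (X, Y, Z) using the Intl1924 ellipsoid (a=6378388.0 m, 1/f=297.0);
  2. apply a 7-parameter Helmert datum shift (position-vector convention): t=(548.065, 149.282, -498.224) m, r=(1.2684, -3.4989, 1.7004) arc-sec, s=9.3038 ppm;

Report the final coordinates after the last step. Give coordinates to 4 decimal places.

X=4748891.6075 m, Y=1037713.7294 m, Z=4116936.5274 m

start: φ=40.459022°, λ=12.325652°, h=526.201 m
→ ECEF (a=6378388.000, f=1/297.0): X=4748377.7611, Y=1037540.9686, Z=4117309.5163
→ Helmert 7p (PV): X=4748891.6075, Y=1037713.7294, Z=4116936.5274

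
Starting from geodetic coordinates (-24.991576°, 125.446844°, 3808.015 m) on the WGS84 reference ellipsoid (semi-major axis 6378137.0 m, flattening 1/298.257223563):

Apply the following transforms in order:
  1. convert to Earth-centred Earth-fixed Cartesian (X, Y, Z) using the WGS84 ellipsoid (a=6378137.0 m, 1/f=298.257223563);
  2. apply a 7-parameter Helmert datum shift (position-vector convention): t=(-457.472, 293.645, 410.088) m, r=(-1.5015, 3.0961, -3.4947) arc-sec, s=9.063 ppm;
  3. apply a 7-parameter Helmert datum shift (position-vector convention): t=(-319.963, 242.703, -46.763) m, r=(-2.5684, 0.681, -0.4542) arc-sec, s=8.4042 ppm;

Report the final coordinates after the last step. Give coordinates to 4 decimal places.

start: φ=-24.991576°, λ=125.446844°, h=3808.015 m
→ ECEF (a=6378137.000, f=1/298.257223563): X=-3356654.3666, Y=4715102.7093, Z=-2679837.5419
→ Helmert 7p (PV): X=-3357102.5979, Y=4715476.4509, Z=-2679435.6801
→ Helmert 7p (PV): X=-3357449.2374, Y=4715732.8116, Z=-2679552.5952

X=-3357449.2374 m, Y=4715732.8116 m, Z=-2679552.5952 m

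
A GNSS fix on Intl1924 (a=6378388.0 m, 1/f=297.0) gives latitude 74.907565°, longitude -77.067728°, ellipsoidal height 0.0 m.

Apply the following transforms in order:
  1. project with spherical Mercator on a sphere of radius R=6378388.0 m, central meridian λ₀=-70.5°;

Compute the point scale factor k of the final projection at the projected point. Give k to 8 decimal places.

start: φ=74.907565°, λ=-77.067728°, h=0.000 m
→ into merc (λ₀=-70.5°): φ=74.90756500°, λ−λ₀=-6.56772800°
scale k = 3.84058454

3.84058454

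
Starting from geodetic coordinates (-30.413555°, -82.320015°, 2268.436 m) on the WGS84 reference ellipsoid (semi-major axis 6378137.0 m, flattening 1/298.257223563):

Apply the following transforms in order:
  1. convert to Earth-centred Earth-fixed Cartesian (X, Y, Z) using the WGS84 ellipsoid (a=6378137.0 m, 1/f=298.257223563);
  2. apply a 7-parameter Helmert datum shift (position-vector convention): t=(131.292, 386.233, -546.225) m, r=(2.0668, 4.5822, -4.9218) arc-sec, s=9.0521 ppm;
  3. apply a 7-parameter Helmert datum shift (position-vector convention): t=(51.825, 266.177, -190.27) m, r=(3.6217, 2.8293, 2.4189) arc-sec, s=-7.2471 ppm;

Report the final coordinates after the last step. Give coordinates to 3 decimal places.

start: φ=-30.413555°, λ=-82.320015°, h=2268.436 m
→ ECEF (a=6378137.000, f=1/298.257223563): X=735975.1651, Y=-5457747.9053, Z=-3211141.9901
→ Helmert 7p (PV): X=735911.5511, Y=-5457396.4617, Z=-3211788.3204
→ Helmert 7p (PV): X=735977.9869, Y=-5457025.7106, Z=-3212061.2316

X=735977.987 m, Y=-5457025.711 m, Z=-3212061.232 m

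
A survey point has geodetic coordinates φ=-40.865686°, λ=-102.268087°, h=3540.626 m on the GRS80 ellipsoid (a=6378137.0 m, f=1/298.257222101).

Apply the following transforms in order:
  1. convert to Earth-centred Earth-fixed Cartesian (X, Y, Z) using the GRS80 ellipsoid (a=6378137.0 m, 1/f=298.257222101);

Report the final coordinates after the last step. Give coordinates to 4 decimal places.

start: φ=-40.865686°, λ=-102.268087°, h=3540.626 m
→ ECEF (a=6378137.000, f=1/298.257222101): X=-1026954.3080, Y=-4722674.1686, Z=-4153471.1422

X=-1026954.3080 m, Y=-4722674.1686 m, Z=-4153471.1422 m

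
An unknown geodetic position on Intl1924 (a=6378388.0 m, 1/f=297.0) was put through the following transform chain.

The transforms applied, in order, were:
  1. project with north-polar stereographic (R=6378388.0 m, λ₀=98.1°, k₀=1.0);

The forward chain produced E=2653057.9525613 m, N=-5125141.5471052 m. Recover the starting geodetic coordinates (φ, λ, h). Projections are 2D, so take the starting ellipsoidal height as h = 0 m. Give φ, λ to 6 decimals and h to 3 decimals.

φ=41.316369°, λ=125.468594°, h=0.000 m

start: E=2653057.9526, N=-5125141.5471 m
→ stereo⁻¹: φ=41.31636900°, λ=125.46859400°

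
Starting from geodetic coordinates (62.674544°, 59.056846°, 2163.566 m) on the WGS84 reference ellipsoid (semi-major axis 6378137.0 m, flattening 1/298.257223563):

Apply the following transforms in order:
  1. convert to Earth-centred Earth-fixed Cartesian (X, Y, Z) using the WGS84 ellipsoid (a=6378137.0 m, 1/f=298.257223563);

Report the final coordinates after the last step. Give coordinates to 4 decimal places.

start: φ=62.674544°, λ=59.056846°, h=2163.566 m
→ ECEF (a=6378137.000, f=1/298.257223563): X=1509965.9908, Y=2518662.3842, Z=5645340.0425

X=1509965.9908 m, Y=2518662.3842 m, Z=5645340.0425 m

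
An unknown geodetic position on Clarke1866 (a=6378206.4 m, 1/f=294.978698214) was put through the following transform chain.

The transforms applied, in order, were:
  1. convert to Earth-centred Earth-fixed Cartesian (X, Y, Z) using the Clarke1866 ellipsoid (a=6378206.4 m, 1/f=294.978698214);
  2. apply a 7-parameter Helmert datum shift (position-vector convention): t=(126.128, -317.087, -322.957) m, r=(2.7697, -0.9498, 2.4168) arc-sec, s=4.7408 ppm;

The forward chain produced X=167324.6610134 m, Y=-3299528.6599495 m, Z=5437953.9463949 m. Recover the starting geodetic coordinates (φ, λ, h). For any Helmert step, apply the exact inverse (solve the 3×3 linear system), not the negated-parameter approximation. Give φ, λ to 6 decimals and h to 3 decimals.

φ=58.896819°, λ=-87.099001°, h=567.284 m

start: X=167324.6610, Y=-3299528.6599, Z=5437953.9464 m
→ Helmert⁻¹: X=167184.1266, Y=-3299124.8662, Z=5438294.6522
→ geod (Bowring, a=6378206.400): φ=58.89681900°, λ=-87.09900100°, h=567.2840 m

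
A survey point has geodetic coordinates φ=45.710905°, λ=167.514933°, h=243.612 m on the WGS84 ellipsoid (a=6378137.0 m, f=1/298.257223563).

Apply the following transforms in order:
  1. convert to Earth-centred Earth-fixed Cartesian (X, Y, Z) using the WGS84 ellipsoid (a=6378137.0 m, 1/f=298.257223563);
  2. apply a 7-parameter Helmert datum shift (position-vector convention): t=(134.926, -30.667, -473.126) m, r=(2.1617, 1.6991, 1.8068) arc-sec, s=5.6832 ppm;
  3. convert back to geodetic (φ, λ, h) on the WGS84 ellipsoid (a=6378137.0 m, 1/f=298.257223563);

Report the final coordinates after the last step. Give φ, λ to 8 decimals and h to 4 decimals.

start: φ=45.710905°, λ=167.514933°, h=243.612 m
→ ECEF (a=6378137.000, f=1/298.257223563): X=-4356043.0020, Y=964520.4379, Z=4543042.6147
→ Helmert 7p (PV): X=-4355903.8578, Y=964409.4827, Z=4542641.2992
→ geod (Bowring, a=6378137.000): φ=45.70941311°, λ=167.51593794°, h=-155.2707 m

φ=45.70941311°, λ=167.51593794°, h=-155.2707 m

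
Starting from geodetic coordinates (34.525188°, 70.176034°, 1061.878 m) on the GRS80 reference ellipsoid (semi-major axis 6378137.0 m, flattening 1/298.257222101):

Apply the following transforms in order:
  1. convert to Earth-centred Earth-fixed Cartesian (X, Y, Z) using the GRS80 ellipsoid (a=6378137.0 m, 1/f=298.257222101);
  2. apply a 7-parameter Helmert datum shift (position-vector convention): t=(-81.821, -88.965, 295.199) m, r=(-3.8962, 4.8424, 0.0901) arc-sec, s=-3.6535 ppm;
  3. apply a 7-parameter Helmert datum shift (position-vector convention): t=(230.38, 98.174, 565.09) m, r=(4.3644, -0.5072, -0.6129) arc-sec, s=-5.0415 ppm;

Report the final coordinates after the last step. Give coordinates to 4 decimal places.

X=1784505.3240 m, Y=4949496.5503 m, Z=3595998.9222 m

start: φ=34.525188°, λ=70.176034°, h=1061.878 m
→ ECEF (a=6378137.000, f=1/298.257222101): X=1784284.1724, Y=4949543.0635, Z=3595196.1615
→ Helmert 7p (PV): X=1784278.0732, Y=4949504.7053, Z=3595342.8435
→ Helmert 7p (PV): X=1784505.3240, Y=4949496.5503, Z=3595998.9222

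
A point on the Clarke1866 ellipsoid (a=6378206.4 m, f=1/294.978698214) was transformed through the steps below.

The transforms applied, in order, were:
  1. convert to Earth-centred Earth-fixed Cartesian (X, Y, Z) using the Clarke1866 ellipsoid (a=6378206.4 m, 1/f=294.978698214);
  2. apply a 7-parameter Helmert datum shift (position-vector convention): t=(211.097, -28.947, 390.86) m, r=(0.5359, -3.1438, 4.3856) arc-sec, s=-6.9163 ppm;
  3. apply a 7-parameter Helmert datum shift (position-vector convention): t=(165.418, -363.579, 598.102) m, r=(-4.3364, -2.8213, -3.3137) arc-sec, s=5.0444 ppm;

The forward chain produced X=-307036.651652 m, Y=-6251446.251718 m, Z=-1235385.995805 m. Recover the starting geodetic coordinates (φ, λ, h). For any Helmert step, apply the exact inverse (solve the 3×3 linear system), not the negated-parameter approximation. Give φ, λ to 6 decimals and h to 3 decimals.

φ=-11.249950°, λ=-92.816048°, h=2182.808 m

start: X=-307036.6517, Y=-6251446.2517, Z=-1235385.9958 m
→ Helmert⁻¹: X=-307117.0030, Y=-6251030.0866, Z=-1236105.0806
→ Helmert⁻¹: X=-307481.9811, Y=-6251041.0486, Z=-1236483.5652
→ geod (Bowring, a=6378206.400): φ=-11.24995000°, λ=-92.81604800°, h=2182.8080 m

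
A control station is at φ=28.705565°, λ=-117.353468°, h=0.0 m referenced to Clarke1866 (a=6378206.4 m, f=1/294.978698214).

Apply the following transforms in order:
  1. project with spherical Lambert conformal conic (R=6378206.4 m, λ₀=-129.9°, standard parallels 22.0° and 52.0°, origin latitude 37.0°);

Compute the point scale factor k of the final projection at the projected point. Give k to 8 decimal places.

0.97687384

start: φ=28.705565°, λ=-117.353468°, h=0.000 m
→ into lcc (λ₀=-129.9°): φ=28.70556500°, λ−λ₀=12.54653200°
scale k = 0.97687384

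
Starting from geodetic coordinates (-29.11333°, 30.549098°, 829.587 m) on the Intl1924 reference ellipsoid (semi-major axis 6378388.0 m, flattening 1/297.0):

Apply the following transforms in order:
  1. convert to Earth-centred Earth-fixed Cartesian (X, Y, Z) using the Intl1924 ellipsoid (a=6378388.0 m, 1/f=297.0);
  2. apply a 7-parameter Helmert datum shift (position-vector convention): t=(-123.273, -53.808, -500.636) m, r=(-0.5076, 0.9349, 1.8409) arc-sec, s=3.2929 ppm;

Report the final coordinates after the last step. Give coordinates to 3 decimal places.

X=4803335.060 m, Y=2835005.049 m, Z=-3085868.430 m

start: φ=-29.113330°, λ=30.549098°, h=829.587 m
→ ECEF (a=6378388.000, f=1/297.0): X=4803481.8023, Y=2835014.2439, Z=-3085328.8857
→ Helmert 7p (PV): X=4803335.0599, Y=2835005.0495, Z=-3085868.4301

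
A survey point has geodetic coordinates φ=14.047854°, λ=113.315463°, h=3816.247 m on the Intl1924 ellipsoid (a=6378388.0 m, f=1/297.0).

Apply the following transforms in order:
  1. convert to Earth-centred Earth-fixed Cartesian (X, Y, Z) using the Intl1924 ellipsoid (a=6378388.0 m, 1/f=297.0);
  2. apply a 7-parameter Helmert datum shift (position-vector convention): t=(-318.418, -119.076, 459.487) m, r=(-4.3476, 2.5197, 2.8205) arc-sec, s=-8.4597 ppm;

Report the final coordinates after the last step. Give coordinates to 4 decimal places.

start: φ=14.047854°, λ=113.315463°, h=3816.247 m
→ ECEF (a=6378388.000, f=1/297.0): X=-2450973.9579, Y=5686872.6815, Z=1539062.8965
→ Helmert 7p (PV): X=-2451330.6032, Y=5686704.4212, Z=1539419.4384

X=-2451330.6032 m, Y=5686704.4212 m, Z=1539419.4384 m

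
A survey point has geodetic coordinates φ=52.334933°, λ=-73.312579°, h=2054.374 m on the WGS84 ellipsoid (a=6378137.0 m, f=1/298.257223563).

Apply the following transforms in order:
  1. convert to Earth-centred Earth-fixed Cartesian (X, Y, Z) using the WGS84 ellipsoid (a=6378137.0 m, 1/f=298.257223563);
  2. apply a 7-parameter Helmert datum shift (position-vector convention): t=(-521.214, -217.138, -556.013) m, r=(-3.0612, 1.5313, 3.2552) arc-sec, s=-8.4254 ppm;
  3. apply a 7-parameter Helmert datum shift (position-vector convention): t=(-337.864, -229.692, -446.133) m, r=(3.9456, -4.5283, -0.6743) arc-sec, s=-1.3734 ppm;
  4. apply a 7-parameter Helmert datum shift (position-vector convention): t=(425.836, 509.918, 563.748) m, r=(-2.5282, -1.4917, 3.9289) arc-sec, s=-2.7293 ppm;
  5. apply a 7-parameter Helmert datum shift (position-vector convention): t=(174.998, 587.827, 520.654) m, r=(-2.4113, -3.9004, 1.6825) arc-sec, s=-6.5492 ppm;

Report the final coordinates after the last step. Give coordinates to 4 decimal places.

X=1121497.6603 m, Y=-3741383.5931 m, Z=5027393.7197 m

start: φ=52.334933°, λ=-73.312579°, h=2054.374 m
→ ECEF (a=6378137.000, f=1/298.257223563): X=1121833.1010, Y=-3742249.2632, Z=5027288.1902
→ Helmert 7p (PV): X=1121398.8155, Y=-3742342.5571, Z=5026737.0306
→ Helmert 7p (PV): X=1120936.8214, Y=-3742666.9307, Z=5026237.0264
→ Helmert 7p (PV): X=1121394.5381, Y=-3742063.8398, Z=5026841.0368
→ Helmert 7p (PV): X=1121497.6603, Y=-3741383.5931, Z=5027393.7197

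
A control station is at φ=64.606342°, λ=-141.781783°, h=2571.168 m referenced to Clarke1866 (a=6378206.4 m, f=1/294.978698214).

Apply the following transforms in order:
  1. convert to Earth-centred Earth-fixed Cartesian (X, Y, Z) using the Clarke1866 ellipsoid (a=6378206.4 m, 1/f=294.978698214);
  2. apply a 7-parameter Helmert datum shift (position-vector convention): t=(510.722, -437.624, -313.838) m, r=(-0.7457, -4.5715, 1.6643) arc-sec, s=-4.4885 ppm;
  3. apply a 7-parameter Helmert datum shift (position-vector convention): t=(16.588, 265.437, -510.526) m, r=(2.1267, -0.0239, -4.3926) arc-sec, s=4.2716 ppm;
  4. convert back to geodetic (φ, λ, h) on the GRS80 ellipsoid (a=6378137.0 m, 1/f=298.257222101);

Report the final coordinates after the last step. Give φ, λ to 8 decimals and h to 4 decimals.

φ=64.60277306°, λ=-141.77392527°, h=1568.1108 m

start: φ=64.606342°, λ=-141.781783°, h=2571.168 m
→ ECEF (a=6378206.400, f=1/294.978698214): X=-2155763.3577, Y=-1697528.6215, Z=5741156.0716
→ Helmert 7p (PV): X=-2155356.5048, Y=-1697955.2648, Z=5740774.8229
→ Helmert 7p (PV): X=-2155385.9485, Y=-1697710.3710, Z=5740271.0625
→ geod (Bowring, a=6378137.000): φ=64.60277306°, λ=-141.77392527°, h=1568.1108 m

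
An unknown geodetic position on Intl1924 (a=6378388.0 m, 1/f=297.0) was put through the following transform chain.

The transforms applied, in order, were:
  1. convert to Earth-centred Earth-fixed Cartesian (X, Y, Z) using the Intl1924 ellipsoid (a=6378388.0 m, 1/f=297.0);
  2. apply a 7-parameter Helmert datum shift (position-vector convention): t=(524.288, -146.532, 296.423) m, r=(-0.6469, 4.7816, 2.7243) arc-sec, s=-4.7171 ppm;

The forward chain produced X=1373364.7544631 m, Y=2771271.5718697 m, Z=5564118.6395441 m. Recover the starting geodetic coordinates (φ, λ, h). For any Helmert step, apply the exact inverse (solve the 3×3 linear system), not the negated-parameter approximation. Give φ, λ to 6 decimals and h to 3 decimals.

φ=61.095765°, λ=63.649419°, h=3723.530 m

start: X=1373364.7545, Y=2771271.5719, Z=5564118.6395 m
→ Helmert⁻¹: X=1372754.5651, Y=2771395.5961, Z=5563888.9766
→ geod (Bowring, a=6378388.000): φ=61.09576500°, λ=63.64941900°, h=3723.5300 m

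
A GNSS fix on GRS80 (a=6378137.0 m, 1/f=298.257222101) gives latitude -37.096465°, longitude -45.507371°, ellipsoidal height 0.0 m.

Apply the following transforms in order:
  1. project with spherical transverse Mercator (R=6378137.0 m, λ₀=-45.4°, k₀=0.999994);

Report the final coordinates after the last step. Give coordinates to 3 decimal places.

E=-9533.499 m, N=-4129540.205 m

start: φ=-37.096465°, λ=-45.507371°, h=0.000 m
→ tm (R=6378137.0, λ₀=-45.4°): E=-9533.4991, N=-4129540.2046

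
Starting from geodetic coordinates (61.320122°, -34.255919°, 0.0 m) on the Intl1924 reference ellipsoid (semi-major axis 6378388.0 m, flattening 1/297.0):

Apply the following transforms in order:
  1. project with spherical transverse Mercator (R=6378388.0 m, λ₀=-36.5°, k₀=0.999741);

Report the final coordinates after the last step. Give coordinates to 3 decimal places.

E=119844.780 m, N=6826684.754 m

start: φ=61.320122°, λ=-34.255919°, h=0.000 m
→ tm (R=6378388.0, λ₀=-36.5°): E=119844.7803, N=6826684.7543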